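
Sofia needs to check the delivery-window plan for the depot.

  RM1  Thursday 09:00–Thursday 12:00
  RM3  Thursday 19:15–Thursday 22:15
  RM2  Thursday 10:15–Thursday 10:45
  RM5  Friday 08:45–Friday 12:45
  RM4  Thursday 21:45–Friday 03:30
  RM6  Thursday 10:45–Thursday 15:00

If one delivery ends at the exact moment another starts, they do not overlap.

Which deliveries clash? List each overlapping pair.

Sorted by start: RM1, RM2, RM6, RM3, RM4, RM5.
RM2 starts before RM1 ends → RM1 and RM2 overlap.
RM6 starts before RM1 ends → RM1 and RM6 overlap.
RM3 starts after RM1 ends — done with RM1.
RM6 starts exactly when RM2 ends (back-to-back, no overlap) — done with RM2.
RM3 starts after RM6 ends — done with RM6.
RM4 starts before RM3 ends → RM3 and RM4 overlap.
RM5 starts after RM3 ends.
RM5 starts after RM4 ends.

RM1 & RM2, RM1 & RM6, RM3 & RM4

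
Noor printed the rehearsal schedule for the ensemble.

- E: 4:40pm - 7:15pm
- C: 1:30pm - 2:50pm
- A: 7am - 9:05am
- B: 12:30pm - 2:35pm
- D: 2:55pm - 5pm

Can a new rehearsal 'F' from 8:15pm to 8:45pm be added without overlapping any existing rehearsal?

Yes — the slot is free

A: ends 9:05am at or before F starts 8:15pm → clear.
B: ends 2:35pm at or before F starts 8:15pm → clear.
C: ends 2:50pm at or before F starts 8:15pm → clear.
D: ends 5pm at or before F starts 8:15pm → clear.
E: ends 7:15pm at or before F starts 8:15pm → clear.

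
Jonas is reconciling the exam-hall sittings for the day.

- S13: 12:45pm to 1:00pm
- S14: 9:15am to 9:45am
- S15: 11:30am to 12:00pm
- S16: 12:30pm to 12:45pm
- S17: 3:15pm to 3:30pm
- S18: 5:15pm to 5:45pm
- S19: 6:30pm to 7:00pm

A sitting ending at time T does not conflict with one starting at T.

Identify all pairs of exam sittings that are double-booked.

Check each pair: they overlap iff neither finishes before the other starts.
Sorted by start: S14, S15, S16, S13, S17, S18, S19.
S15 starts after S14 ends, so nothing later overlaps S14 either.
S16 starts after S15 ends, so nothing later overlaps S15 either.
S13 starts exactly when S16 ends (back-to-back, no overlap), so nothing later overlaps S16 either.
S17 starts after S13 ends, so nothing later overlaps S13 either.
S18 starts after S17 ends, so nothing later overlaps S17 either.
S19 starts after S18 ends.

no conflicts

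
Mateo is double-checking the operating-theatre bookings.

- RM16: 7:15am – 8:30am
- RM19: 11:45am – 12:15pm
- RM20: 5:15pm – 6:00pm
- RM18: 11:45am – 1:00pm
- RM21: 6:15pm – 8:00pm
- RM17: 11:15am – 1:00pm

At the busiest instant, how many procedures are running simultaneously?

3

Sort all start/end points and keep a running count:
7:15am start RM16 → 1
8:30am end RM16 → 0
11:15am start RM17 → 1
11:45am start RM18 → 2
11:45am start RM19 → 3
12:15pm end RM19 → 2
1:00pm end RM17 → 1
1:00pm end RM18 → 0
5:15pm start RM20 → 1
6:00pm end RM20 → 0
6:15pm start RM21 → 1
8:00pm end RM21 → 0
Peak is 3, at 11:45am (RM17, RM18, RM19).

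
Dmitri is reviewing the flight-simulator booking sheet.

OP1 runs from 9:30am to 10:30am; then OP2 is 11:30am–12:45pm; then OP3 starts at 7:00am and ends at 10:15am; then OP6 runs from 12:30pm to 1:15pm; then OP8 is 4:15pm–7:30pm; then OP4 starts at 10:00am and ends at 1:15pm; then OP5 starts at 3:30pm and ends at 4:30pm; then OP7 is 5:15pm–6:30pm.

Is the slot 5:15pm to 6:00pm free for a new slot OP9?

OP3: ends 10:15am at or before OP9 starts 5:15pm → clear.
OP1: ends 10:30am at or before OP9 starts 5:15pm → clear.
OP4: ends 1:15pm at or before OP9 starts 5:15pm → clear.
OP2: ends 12:45pm at or before OP9 starts 5:15pm → clear.
OP6: ends 1:15pm at or before OP9 starts 5:15pm → clear.
OP5: ends 4:30pm at or before OP9 starts 5:15pm → clear.
OP8: starts 4:15pm before OP9 ends 6:00pm, and ends 7:30pm after OP9 starts 5:15pm → overlap.
OP7: starts 5:15pm before OP9 ends 6:00pm, and ends 6:30pm after OP9 starts 5:15pm → overlap.
OP9 overlaps OP7, OP8.

No — it overlaps OP7, OP8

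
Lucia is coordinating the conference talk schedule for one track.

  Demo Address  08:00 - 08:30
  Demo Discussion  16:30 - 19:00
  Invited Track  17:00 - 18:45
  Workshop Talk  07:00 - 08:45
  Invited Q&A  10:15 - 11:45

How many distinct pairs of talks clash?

2

Sorted by start: Workshop Talk, Demo Address, Invited Q&A, Demo Discussion, Invited Track.
Demo Address starts before Workshop Talk ends → Workshop Talk and Demo Address overlap.
Invited Q&A starts after Workshop Talk ends — done with Workshop Talk.
Invited Q&A starts after Demo Address ends — done with Demo Address.
Demo Discussion starts after Invited Q&A ends — done with Invited Q&A.
Invited Track starts before Demo Discussion ends → Demo Discussion and Invited Track overlap.
Overlapping pairs: Demo Address & Workshop Talk, Demo Discussion & Invited Track — 2 in total.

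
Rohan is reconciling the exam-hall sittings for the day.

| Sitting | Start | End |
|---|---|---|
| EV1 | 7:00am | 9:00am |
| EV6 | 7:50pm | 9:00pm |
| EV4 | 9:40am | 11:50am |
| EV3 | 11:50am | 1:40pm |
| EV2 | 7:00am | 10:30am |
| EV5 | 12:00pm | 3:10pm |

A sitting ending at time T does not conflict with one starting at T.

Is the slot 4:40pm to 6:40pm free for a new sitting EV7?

Yes — the slot is free

EV1: ends 9:00am at or before EV7 starts 4:40pm → clear.
EV2: ends 10:30am at or before EV7 starts 4:40pm → clear.
EV4: ends 11:50am at or before EV7 starts 4:40pm → clear.
EV3: ends 1:40pm at or before EV7 starts 4:40pm → clear.
EV5: ends 3:10pm at or before EV7 starts 4:40pm → clear.
EV6: starts 7:50pm at or after EV7 ends 6:40pm → clear.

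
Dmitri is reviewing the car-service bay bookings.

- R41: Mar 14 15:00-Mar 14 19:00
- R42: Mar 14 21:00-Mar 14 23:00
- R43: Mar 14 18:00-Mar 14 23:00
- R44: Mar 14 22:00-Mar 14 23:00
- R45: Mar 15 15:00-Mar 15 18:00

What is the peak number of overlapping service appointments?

3

Sort all start/end points and keep a running count:
Mar 14 15:00 start R41 → 1
Mar 14 18:00 start R43 → 2
Mar 14 19:00 end R41 → 1
Mar 14 21:00 start R42 → 2
Mar 14 22:00 start R44 → 3
Mar 14 23:00 end R42 → 2
Mar 14 23:00 end R43 → 1
Mar 14 23:00 end R44 → 0
Mar 15 15:00 start R45 → 1
Mar 15 18:00 end R45 → 0
Peak is 3, at Mar 14 22:00 (R42, R43, R44).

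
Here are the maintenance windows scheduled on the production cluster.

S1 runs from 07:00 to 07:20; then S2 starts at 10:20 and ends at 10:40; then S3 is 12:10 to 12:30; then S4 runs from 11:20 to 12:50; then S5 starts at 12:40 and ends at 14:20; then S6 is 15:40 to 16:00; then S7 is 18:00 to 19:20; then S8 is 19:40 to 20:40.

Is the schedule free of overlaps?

Two intervals overlap when each starts before the other ends.
Sorted by start: S1, S2, S4, S3, S5, S6, S7, S8.
S2 starts after S1 ends; S1 is clear from here.
S4 starts after S2 ends; S2 is clear from here.
S3 starts before S4 ends → S4 and S3 overlap.
That's a conflict, so the schedule is not conflict-free.

No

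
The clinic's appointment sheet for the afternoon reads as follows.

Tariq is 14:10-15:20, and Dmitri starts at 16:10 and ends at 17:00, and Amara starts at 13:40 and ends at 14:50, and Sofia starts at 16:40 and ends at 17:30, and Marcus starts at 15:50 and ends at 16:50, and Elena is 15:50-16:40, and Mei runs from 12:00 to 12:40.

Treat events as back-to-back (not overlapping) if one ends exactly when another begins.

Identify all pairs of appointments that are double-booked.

Sorted by start: Mei, Amara, Tariq, Marcus, Elena, Dmitri, Sofia.
Amara starts after Mei ends, so nothing later overlaps Mei either.
Tariq starts before Amara ends → Amara and Tariq overlap.
Marcus starts after Amara ends, so nothing later overlaps Amara either.
Marcus starts after Tariq ends, so nothing later overlaps Tariq either.
Elena starts before Marcus ends → Marcus and Elena overlap.
Dmitri starts before Marcus ends → Marcus and Dmitri overlap.
Sofia starts before Marcus ends → Marcus and Sofia overlap.
Dmitri starts before Elena ends → Elena and Dmitri overlap.
Sofia starts exactly when Elena ends (back-to-back, no overlap).
Sofia starts before Dmitri ends → Dmitri and Sofia overlap.

Amara & Tariq, Dmitri & Elena, Dmitri & Marcus, Dmitri & Sofia, Elena & Marcus, Marcus & Sofia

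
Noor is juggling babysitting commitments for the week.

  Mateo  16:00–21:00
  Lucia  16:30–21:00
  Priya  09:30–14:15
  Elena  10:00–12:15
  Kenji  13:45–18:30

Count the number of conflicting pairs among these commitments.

5

Sorted by start: Priya, Elena, Kenji, Mateo, Lucia.
Elena starts before Priya ends → Priya and Elena overlap.
Kenji starts before Priya ends → Priya and Kenji overlap.
Mateo starts after Priya ends, so nothing later overlaps Priya either.
Kenji starts after Elena ends, so nothing later overlaps Elena either.
Mateo starts before Kenji ends → Kenji and Mateo overlap.
Lucia starts before Kenji ends → Kenji and Lucia overlap.
Lucia starts before Mateo ends → Mateo and Lucia overlap.
Overlapping pairs: Elena & Priya, Kenji & Lucia, Kenji & Mateo, Kenji & Priya, Lucia & Mateo — 5 in total.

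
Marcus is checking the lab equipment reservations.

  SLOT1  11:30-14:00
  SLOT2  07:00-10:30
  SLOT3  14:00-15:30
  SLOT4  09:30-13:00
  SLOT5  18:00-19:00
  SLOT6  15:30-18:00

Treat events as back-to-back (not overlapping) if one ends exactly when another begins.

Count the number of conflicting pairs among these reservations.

Sorted by start: SLOT2, SLOT4, SLOT1, SLOT3, SLOT6, SLOT5.
SLOT4 starts before SLOT2 ends → SLOT2 and SLOT4 overlap.
SLOT1 starts after SLOT2 ends; SLOT2 is clear from here.
SLOT1 starts before SLOT4 ends → SLOT4 and SLOT1 overlap.
SLOT3 starts after SLOT4 ends; SLOT4 is clear from here.
SLOT3 starts exactly when SLOT1 ends (back-to-back, no overlap); SLOT1 is clear from here.
SLOT6 starts exactly when SLOT3 ends (back-to-back, no overlap); SLOT3 is clear from here.
SLOT5 starts exactly when SLOT6 ends (back-to-back, no overlap).
Overlapping pairs: SLOT1 & SLOT4, SLOT2 & SLOT4 — 2 in total.

2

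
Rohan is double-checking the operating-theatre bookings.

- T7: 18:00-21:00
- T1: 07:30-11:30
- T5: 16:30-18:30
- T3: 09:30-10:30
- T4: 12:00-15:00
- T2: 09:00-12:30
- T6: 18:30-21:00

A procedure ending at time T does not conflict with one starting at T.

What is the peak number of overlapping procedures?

3

Sweep the timeline, counting +1 at each start and −1 at each end (ends before starts at a tie):
07:30 start T1 → 1
09:00 start T2 → 2
09:30 start T3 → 3
10:30 end T3 → 2
11:30 end T1 → 1
12:00 start T4 → 2
12:30 end T2 → 1
15:00 end T4 → 0
16:30 start T5 → 1
18:00 start T7 → 2
18:30 end T5 → 1
18:30 start T6 → 2
21:00 end T6 → 1
21:00 end T7 → 0
Peak is 3, at 09:30 (T1, T2, T3).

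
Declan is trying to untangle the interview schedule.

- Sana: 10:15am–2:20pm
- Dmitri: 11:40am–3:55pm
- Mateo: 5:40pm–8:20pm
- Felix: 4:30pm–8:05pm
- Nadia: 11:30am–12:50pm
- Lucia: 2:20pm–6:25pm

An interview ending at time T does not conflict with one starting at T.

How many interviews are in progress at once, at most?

3

Sweep the timeline, counting +1 at each start and −1 at each end (ends before starts at a tie):
10:15am start Sana → 1
11:30am start Nadia → 2
11:40am start Dmitri → 3
12:50pm end Nadia → 2
2:20pm end Sana → 1
2:20pm start Lucia → 2
3:55pm end Dmitri → 1
4:30pm start Felix → 2
5:40pm start Mateo → 3
6:25pm end Lucia → 2
8:05pm end Felix → 1
8:20pm end Mateo → 0
Peak is 3, at 11:40am (Dmitri, Nadia, Sana).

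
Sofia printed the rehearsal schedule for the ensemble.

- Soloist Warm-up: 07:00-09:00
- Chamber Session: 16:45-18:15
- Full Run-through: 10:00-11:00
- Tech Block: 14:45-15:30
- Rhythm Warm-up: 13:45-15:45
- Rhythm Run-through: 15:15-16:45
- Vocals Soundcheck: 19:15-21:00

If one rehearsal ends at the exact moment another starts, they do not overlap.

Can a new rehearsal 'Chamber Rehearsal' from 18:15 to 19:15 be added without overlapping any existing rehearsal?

Yes — the slot is free

Soloist Warm-up: ends 09:00 at or before Chamber Rehearsal starts 18:15 → clear.
Full Run-through: ends 11:00 at or before Chamber Rehearsal starts 18:15 → clear.
Rhythm Warm-up: ends 15:45 at or before Chamber Rehearsal starts 18:15 → clear.
Tech Block: ends 15:30 at or before Chamber Rehearsal starts 18:15 → clear.
Rhythm Run-through: ends 16:45 at or before Chamber Rehearsal starts 18:15 → clear.
Chamber Session: ends 18:15 at or before Chamber Rehearsal starts 18:15 → clear.
Vocals Soundcheck: starts 19:15 at or after Chamber Rehearsal ends 19:15 → clear.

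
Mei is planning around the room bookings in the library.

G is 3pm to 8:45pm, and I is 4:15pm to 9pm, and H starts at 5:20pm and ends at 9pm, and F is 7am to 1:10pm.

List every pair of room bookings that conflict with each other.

Check each pair: they overlap iff neither finishes before the other starts.
Sorted by start: F, G, I, H.
G starts after F ends, so nothing later overlaps F either.
I starts before G ends → G and I overlap.
H starts before G ends → G and H overlap.
H starts before I ends → I and H overlap.

G & H, G & I, H & I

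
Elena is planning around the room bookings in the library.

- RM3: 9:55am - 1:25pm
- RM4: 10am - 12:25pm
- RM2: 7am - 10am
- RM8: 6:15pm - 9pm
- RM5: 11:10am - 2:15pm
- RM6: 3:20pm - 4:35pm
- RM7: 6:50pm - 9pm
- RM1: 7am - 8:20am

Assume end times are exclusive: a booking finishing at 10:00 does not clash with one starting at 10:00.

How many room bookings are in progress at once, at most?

3

Walk through starts and ends in time order (an end at T is processed before a start at T):
7am start RM1 → 1
7am start RM2 → 2
8:20am end RM1 → 1
9:55am start RM3 → 2
10am end RM2 → 1
10am start RM4 → 2
11:10am start RM5 → 3
12:25pm end RM4 → 2
1:25pm end RM3 → 1
2:15pm end RM5 → 0
3:20pm start RM6 → 1
4:35pm end RM6 → 0
6:15pm start RM8 → 1
6:50pm start RM7 → 2
9pm end RM7 → 1
9pm end RM8 → 0
Peak is 3, at 11:10am (RM3, RM4, RM5).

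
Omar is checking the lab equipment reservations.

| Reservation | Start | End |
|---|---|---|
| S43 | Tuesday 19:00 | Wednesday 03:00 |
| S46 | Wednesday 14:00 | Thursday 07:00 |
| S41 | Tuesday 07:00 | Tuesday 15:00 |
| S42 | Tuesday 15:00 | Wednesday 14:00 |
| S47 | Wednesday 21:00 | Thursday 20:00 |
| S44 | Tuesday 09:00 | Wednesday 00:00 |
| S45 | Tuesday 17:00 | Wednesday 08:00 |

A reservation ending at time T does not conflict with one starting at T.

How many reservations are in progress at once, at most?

4

Sort all start/end points and keep a running count:
Tuesday 07:00 start S41 → 1
Tuesday 09:00 start S44 → 2
Tuesday 15:00 end S41 → 1
Tuesday 15:00 start S42 → 2
Tuesday 17:00 start S45 → 3
Tuesday 19:00 start S43 → 4
Wednesday 00:00 end S44 → 3
Wednesday 03:00 end S43 → 2
Wednesday 08:00 end S45 → 1
Wednesday 14:00 end S42 → 0
Wednesday 14:00 start S46 → 1
Wednesday 21:00 start S47 → 2
Thursday 07:00 end S46 → 1
Thursday 20:00 end S47 → 0
Peak is 4, at Tuesday 19:00 (S42, S43, S44, S45).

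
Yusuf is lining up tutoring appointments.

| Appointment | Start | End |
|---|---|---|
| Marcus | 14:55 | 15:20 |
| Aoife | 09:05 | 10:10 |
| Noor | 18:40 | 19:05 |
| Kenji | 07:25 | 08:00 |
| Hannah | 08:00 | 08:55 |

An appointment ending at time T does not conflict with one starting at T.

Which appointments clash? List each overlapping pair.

no conflicts

Sorted by start: Kenji, Hannah, Aoife, Marcus, Noor.
Hannah starts exactly when Kenji ends (back-to-back, no overlap); Kenji is clear from here.
Aoife starts after Hannah ends; Hannah is clear from here.
Marcus starts after Aoife ends; Aoife is clear from here.
Noor starts after Marcus ends.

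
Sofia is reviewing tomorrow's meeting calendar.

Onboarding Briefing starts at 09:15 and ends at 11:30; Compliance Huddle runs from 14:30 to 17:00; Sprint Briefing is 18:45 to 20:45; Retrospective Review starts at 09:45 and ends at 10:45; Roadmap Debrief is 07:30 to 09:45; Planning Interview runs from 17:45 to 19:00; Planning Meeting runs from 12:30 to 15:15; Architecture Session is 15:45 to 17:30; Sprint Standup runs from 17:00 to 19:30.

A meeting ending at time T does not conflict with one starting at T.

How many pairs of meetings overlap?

8

Sorted by start: Roadmap Debrief, Onboarding Briefing, Retrospective Review, Planning Meeting, Compliance Huddle, Architecture Session, Sprint Standup, Planning Interview, Sprint Briefing.
Onboarding Briefing starts before Roadmap Debrief ends → Roadmap Debrief and Onboarding Briefing overlap.
Retrospective Review starts exactly when Roadmap Debrief ends (back-to-back, no overlap), so nothing later overlaps Roadmap Debrief either.
Retrospective Review starts before Onboarding Briefing ends → Onboarding Briefing and Retrospective Review overlap.
Planning Meeting starts after Onboarding Briefing ends, so nothing later overlaps Onboarding Briefing either.
Planning Meeting starts after Retrospective Review ends, so nothing later overlaps Retrospective Review either.
Compliance Huddle starts before Planning Meeting ends → Planning Meeting and Compliance Huddle overlap.
Architecture Session starts after Planning Meeting ends, so nothing later overlaps Planning Meeting either.
Architecture Session starts before Compliance Huddle ends → Compliance Huddle and Architecture Session overlap.
Sprint Standup starts exactly when Compliance Huddle ends (back-to-back, no overlap), so nothing later overlaps Compliance Huddle either.
Sprint Standup starts before Architecture Session ends → Architecture Session and Sprint Standup overlap.
Planning Interview starts after Architecture Session ends, so nothing later overlaps Architecture Session either.
Planning Interview starts before Sprint Standup ends → Sprint Standup and Planning Interview overlap.
Sprint Briefing starts before Sprint Standup ends → Sprint Standup and Sprint Briefing overlap.
Sprint Briefing starts before Planning Interview ends → Planning Interview and Sprint Briefing overlap.
Overlapping pairs: Architecture Session & Compliance Huddle, Architecture Session & Sprint Standup, Compliance Huddle & Planning Meeting, Onboarding Briefing & Retrospective Review, Onboarding Briefing & Roadmap Debrief, Planning Interview & Sprint Briefing, Planning Interview & Sprint Standup, Sprint Briefing & Sprint Standup — 8 in total.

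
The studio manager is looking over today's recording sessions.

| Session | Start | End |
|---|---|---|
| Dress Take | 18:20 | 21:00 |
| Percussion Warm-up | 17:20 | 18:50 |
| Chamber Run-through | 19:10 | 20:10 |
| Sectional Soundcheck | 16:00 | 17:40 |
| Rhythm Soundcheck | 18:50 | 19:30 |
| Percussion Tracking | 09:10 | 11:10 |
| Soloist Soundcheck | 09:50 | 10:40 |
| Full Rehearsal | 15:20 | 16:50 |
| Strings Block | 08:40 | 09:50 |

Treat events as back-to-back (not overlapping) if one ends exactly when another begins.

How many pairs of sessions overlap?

8

Sorted by start: Strings Block, Percussion Tracking, Soloist Soundcheck, Full Rehearsal, Sectional Soundcheck, Percussion Warm-up, Dress Take, Rhythm Soundcheck, Chamber Run-through.
Percussion Tracking starts before Strings Block ends → Strings Block and Percussion Tracking overlap.
Soloist Soundcheck starts exactly when Strings Block ends (back-to-back, no overlap) — done with Strings Block.
Soloist Soundcheck starts before Percussion Tracking ends → Percussion Tracking and Soloist Soundcheck overlap.
Full Rehearsal starts after Percussion Tracking ends — done with Percussion Tracking.
Full Rehearsal starts after Soloist Soundcheck ends — done with Soloist Soundcheck.
Sectional Soundcheck starts before Full Rehearsal ends → Full Rehearsal and Sectional Soundcheck overlap.
Percussion Warm-up starts after Full Rehearsal ends — done with Full Rehearsal.
Percussion Warm-up starts before Sectional Soundcheck ends → Sectional Soundcheck and Percussion Warm-up overlap.
Dress Take starts after Sectional Soundcheck ends — done with Sectional Soundcheck.
Dress Take starts before Percussion Warm-up ends → Percussion Warm-up and Dress Take overlap.
Rhythm Soundcheck starts exactly when Percussion Warm-up ends (back-to-back, no overlap) — done with Percussion Warm-up.
Rhythm Soundcheck starts before Dress Take ends → Dress Take and Rhythm Soundcheck overlap.
Chamber Run-through starts before Dress Take ends → Dress Take and Chamber Run-through overlap.
Chamber Run-through starts before Rhythm Soundcheck ends → Rhythm Soundcheck and Chamber Run-through overlap.
Overlapping pairs: Chamber Run-through & Dress Take, Chamber Run-through & Rhythm Soundcheck, Dress Take & Percussion Warm-up, Dress Take & Rhythm Soundcheck, Full Rehearsal & Sectional Soundcheck, Percussion Tracking & Soloist Soundcheck, Percussion Tracking & Strings Block, Percussion Warm-up & Sectional Soundcheck — 8 in total.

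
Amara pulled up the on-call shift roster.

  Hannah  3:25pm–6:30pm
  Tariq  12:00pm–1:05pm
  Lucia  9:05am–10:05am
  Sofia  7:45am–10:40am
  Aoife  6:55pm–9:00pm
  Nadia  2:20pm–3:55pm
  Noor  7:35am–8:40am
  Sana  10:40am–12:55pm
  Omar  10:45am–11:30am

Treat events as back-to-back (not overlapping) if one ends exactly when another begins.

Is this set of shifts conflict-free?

Sorted by start: Noor, Sofia, Lucia, Sana, Omar, Tariq, Nadia, Hannah, Aoife.
Sofia starts before Noor ends → Noor and Sofia overlap.
That's a conflict, so the schedule is not conflict-free.

No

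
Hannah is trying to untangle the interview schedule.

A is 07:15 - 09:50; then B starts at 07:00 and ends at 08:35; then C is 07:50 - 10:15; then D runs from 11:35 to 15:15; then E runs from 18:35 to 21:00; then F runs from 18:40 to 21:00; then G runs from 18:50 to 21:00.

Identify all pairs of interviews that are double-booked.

A & B, A & C, B & C, E & F, E & G, F & G

Sorted by start: B, A, C, D, E, F, G.
A starts before B ends → B and A overlap.
C starts before B ends → B and C overlap.
D starts after B ends; B is clear from here.
C starts before A ends → A and C overlap.
D starts after A ends; A is clear from here.
D starts after C ends; C is clear from here.
E starts after D ends; D is clear from here.
F starts before E ends → E and F overlap.
G starts before E ends → E and G overlap.
G starts before F ends → F and G overlap.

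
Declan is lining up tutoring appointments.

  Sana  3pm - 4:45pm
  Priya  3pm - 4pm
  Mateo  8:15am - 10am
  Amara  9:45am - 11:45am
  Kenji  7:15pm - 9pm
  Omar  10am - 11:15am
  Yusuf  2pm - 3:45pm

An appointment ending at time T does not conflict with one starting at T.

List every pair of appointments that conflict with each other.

Two intervals overlap when each starts before the other ends.
Sorted by start: Mateo, Amara, Omar, Yusuf, Sana, Priya, Kenji.
Amara starts before Mateo ends → Mateo and Amara overlap.
Omar starts exactly when Mateo ends (back-to-back, no overlap); Mateo is clear from here.
Omar starts before Amara ends → Amara and Omar overlap.
Yusuf starts after Amara ends; Amara is clear from here.
Yusuf starts after Omar ends; Omar is clear from here.
Sana starts before Yusuf ends → Yusuf and Sana overlap.
Priya starts before Yusuf ends → Yusuf and Priya overlap.
Kenji starts after Yusuf ends.
Priya starts before Sana ends → Sana and Priya overlap.
Kenji starts after Sana ends.
Kenji starts after Priya ends.

Amara & Mateo, Amara & Omar, Priya & Sana, Priya & Yusuf, Sana & Yusuf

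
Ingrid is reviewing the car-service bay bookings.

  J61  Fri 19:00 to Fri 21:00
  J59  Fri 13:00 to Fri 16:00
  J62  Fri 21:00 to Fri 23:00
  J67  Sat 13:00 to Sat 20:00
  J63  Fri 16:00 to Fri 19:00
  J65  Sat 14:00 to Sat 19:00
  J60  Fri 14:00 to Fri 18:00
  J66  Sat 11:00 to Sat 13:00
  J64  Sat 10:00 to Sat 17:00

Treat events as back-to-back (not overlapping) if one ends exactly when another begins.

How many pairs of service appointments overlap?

6

Sorted by start: J59, J60, J63, J61, J62, J64, J66, J67, J65.
J60 starts before J59 ends → J59 and J60 overlap.
J63 starts exactly when J59 ends (back-to-back, no overlap), so J59 has no further overlaps.
J63 starts before J60 ends → J60 and J63 overlap.
J61 starts after J60 ends, so J60 has no further overlaps.
J61 starts exactly when J63 ends (back-to-back, no overlap), so J63 has no further overlaps.
J62 starts exactly when J61 ends (back-to-back, no overlap), so J61 has no further overlaps.
J64 starts after J62 ends, so J62 has no further overlaps.
J66 starts before J64 ends → J64 and J66 overlap.
J67 starts before J64 ends → J64 and J67 overlap.
J65 starts before J64 ends → J64 and J65 overlap.
J67 starts exactly when J66 ends (back-to-back, no overlap), so J66 has no further overlaps.
J65 starts before J67 ends → J67 and J65 overlap.
Overlapping pairs: J59 & J60, J60 & J63, J64 & J65, J64 & J66, J64 & J67, J65 & J67 — 6 in total.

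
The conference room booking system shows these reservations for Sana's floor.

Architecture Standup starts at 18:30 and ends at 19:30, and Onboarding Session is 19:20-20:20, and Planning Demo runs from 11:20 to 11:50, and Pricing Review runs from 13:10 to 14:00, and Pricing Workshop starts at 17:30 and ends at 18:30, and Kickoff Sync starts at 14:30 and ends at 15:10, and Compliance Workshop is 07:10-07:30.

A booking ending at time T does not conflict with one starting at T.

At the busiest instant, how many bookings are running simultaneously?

2

Sweep the timeline, counting +1 at each start and −1 at each end (ends before starts at a tie):
07:10 start Compliance Workshop → 1
07:30 end Compliance Workshop → 0
11:20 start Planning Demo → 1
11:50 end Planning Demo → 0
13:10 start Pricing Review → 1
14:00 end Pricing Review → 0
14:30 start Kickoff Sync → 1
15:10 end Kickoff Sync → 0
17:30 start Pricing Workshop → 1
18:30 end Pricing Workshop → 0
18:30 start Architecture Standup → 1
19:20 start Onboarding Session → 2
19:30 end Architecture Standup → 1
20:20 end Onboarding Session → 0
Peak is 2, at 19:20 (Architecture Standup, Onboarding Session).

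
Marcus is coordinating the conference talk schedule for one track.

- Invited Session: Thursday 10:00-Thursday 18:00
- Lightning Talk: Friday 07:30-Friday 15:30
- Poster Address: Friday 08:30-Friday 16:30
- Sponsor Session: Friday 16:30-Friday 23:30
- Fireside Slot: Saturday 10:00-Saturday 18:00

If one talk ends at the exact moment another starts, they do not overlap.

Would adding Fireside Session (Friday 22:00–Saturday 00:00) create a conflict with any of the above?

Invited Session: ends Thursday 18:00 at or before Fireside Session starts Friday 22:00 → clear.
Lightning Talk: ends Friday 15:30 at or before Fireside Session starts Friday 22:00 → clear.
Poster Address: ends Friday 16:30 at or before Fireside Session starts Friday 22:00 → clear.
Sponsor Session: starts Friday 16:30 before Fireside Session ends Saturday 00:00, and ends Friday 23:30 after Fireside Session starts Friday 22:00 → overlap.
Fireside Slot: starts Saturday 10:00 at or after Fireside Session ends Saturday 00:00 → clear.
Fireside Session overlaps Sponsor Session.

Yes — it overlaps Sponsor Session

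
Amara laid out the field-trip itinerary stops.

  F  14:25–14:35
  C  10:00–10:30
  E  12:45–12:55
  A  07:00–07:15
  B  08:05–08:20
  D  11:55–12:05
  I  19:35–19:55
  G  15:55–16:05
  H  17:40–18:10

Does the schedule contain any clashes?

No

Two intervals overlap when each starts before the other ends.
Sorted by start: A, B, C, D, E, F, G, H, I.
B starts after A ends, so A has no further overlaps.
C starts after B ends, so B has no further overlaps.
D starts after C ends, so C has no further overlaps.
E starts after D ends, so D has no further overlaps.
F starts after E ends, so E has no further overlaps.
G starts after F ends, so F has no further overlaps.
H starts after G ends, so G has no further overlaps.
I starts after H ends.
Every pair is clear; the schedule has no overlaps.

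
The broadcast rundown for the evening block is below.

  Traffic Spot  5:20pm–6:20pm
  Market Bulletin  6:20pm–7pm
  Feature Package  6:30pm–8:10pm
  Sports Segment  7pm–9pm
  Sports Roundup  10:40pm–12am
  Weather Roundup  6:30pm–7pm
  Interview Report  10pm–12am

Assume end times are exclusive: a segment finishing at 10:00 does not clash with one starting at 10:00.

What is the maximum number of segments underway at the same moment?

Sort all start/end points and keep a running count:
5:20pm start Traffic Spot → 1
6:20pm end Traffic Spot → 0
6:20pm start Market Bulletin → 1
6:30pm start Feature Package → 2
6:30pm start Weather Roundup → 3
7pm end Market Bulletin → 2
7pm end Weather Roundup → 1
7pm start Sports Segment → 2
8:10pm end Feature Package → 1
9pm end Sports Segment → 0
10pm start Interview Report → 1
10:40pm start Sports Roundup → 2
12am end Interview Report → 1
12am end Sports Roundup → 0
Peak is 3, at 6:30pm (Feature Package, Market Bulletin, Weather Roundup).

3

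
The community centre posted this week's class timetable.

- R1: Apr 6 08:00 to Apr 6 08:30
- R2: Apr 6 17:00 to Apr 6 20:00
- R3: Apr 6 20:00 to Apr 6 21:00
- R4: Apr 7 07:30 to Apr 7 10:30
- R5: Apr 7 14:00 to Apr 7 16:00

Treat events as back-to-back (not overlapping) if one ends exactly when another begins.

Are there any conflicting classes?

No

Sorted by start: R1, R2, R3, R4, R5.
R2 starts after R1 ends — done with R1.
R3 starts exactly when R2 ends (back-to-back, no overlap) — done with R2.
R4 starts after R3 ends — done with R3.
R5 starts after R4 ends.
Every pair is clear; the schedule has no overlaps.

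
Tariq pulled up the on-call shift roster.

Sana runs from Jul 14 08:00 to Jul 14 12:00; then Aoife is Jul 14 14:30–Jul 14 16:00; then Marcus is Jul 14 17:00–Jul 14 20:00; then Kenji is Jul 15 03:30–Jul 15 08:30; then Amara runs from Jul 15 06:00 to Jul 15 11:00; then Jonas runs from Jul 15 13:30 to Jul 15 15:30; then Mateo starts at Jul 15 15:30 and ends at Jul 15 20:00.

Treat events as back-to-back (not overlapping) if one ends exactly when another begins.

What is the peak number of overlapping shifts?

2

Walk through starts and ends in time order (an end at T is processed before a start at T):
Jul 14 08:00 start Sana → 1
Jul 14 12:00 end Sana → 0
Jul 14 14:30 start Aoife → 1
Jul 14 16:00 end Aoife → 0
Jul 14 17:00 start Marcus → 1
Jul 14 20:00 end Marcus → 0
Jul 15 03:30 start Kenji → 1
Jul 15 06:00 start Amara → 2
Jul 15 08:30 end Kenji → 1
Jul 15 11:00 end Amara → 0
Jul 15 13:30 start Jonas → 1
Jul 15 15:30 end Jonas → 0
Jul 15 15:30 start Mateo → 1
Jul 15 20:00 end Mateo → 0
Peak is 2, at Jul 15 06:00 (Amara, Kenji).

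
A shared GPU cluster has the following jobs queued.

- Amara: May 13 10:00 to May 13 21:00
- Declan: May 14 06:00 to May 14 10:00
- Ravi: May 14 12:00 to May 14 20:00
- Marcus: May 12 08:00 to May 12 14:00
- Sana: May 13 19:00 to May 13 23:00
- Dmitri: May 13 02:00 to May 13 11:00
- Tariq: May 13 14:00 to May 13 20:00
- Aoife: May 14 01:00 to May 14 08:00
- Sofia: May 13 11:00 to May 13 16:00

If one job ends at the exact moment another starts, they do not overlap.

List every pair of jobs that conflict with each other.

Amara & Dmitri, Amara & Sana, Amara & Sofia, Amara & Tariq, Aoife & Declan, Sana & Tariq, Sofia & Tariq

Two intervals overlap when each starts before the other ends.
Sorted by start: Marcus, Dmitri, Amara, Sofia, Tariq, Sana, Aoife, Declan, Ravi.
Dmitri starts after Marcus ends — done with Marcus.
Amara starts before Dmitri ends → Dmitri and Amara overlap.
Sofia starts exactly when Dmitri ends (back-to-back, no overlap) — done with Dmitri.
Sofia starts before Amara ends → Amara and Sofia overlap.
Tariq starts before Amara ends → Amara and Tariq overlap.
Sana starts before Amara ends → Amara and Sana overlap.
Aoife starts after Amara ends — done with Amara.
Tariq starts before Sofia ends → Sofia and Tariq overlap.
Sana starts after Sofia ends — done with Sofia.
Sana starts before Tariq ends → Tariq and Sana overlap.
Aoife starts after Tariq ends — done with Tariq.
Aoife starts after Sana ends — done with Sana.
Declan starts before Aoife ends → Aoife and Declan overlap.
Ravi starts after Aoife ends.
Ravi starts after Declan ends.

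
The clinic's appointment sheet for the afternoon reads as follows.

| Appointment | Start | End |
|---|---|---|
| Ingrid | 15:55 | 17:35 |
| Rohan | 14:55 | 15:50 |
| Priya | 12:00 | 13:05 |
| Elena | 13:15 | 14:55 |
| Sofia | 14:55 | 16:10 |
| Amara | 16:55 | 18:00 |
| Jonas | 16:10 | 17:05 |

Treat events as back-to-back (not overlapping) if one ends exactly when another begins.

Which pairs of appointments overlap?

Amara & Ingrid, Amara & Jonas, Ingrid & Jonas, Ingrid & Sofia, Rohan & Sofia

Check each pair: they overlap iff neither finishes before the other starts.
Sorted by start: Priya, Elena, Sofia, Rohan, Ingrid, Jonas, Amara.
Elena starts after Priya ends; Priya is clear from here.
Sofia starts exactly when Elena ends (back-to-back, no overlap); Elena is clear from here.
Rohan starts before Sofia ends → Sofia and Rohan overlap.
Ingrid starts before Sofia ends → Sofia and Ingrid overlap.
Jonas starts exactly when Sofia ends (back-to-back, no overlap); Sofia is clear from here.
Ingrid starts after Rohan ends; Rohan is clear from here.
Jonas starts before Ingrid ends → Ingrid and Jonas overlap.
Amara starts before Ingrid ends → Ingrid and Amara overlap.
Amara starts before Jonas ends → Jonas and Amara overlap.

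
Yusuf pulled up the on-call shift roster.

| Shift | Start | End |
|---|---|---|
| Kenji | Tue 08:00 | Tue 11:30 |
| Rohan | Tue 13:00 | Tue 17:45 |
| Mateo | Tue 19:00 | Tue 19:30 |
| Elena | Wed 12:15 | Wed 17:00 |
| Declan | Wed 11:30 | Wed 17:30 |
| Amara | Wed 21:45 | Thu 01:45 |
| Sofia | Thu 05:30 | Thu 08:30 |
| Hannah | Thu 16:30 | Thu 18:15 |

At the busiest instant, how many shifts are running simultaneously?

2

Walk through starts and ends in time order (an end at T is processed before a start at T):
Tue 08:00 start Kenji → 1
Tue 11:30 end Kenji → 0
Tue 13:00 start Rohan → 1
Tue 17:45 end Rohan → 0
Tue 19:00 start Mateo → 1
Tue 19:30 end Mateo → 0
Wed 11:30 start Declan → 1
Wed 12:15 start Elena → 2
Wed 17:00 end Elena → 1
Wed 17:30 end Declan → 0
Wed 21:45 start Amara → 1
Thu 01:45 end Amara → 0
Thu 05:30 start Sofia → 1
Thu 08:30 end Sofia → 0
Thu 16:30 start Hannah → 1
Thu 18:15 end Hannah → 0
Peak is 2, at Wed 12:15 (Declan, Elena).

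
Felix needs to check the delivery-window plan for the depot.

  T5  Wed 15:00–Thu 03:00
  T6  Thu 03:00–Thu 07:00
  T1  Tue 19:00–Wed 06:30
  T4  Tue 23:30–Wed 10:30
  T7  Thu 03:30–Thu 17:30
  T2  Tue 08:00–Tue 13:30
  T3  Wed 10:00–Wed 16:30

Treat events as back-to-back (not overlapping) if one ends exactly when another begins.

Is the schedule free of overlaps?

Sorted by start: T2, T1, T4, T3, T5, T6, T7.
T1 starts after T2 ends, so nothing later overlaps T2 either.
T4 starts before T1 ends → T1 and T4 overlap.
That's a conflict, so the schedule is not conflict-free.

No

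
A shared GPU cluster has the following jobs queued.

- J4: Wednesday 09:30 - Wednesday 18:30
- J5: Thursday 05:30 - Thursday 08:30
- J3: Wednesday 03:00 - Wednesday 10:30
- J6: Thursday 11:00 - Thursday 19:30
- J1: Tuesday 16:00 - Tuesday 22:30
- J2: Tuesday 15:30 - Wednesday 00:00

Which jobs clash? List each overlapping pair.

Sorted by start: J2, J1, J3, J4, J5, J6.
J1 starts before J2 ends → J2 and J1 overlap.
J3 starts after J2 ends — done with J2.
J3 starts after J1 ends — done with J1.
J4 starts before J3 ends → J3 and J4 overlap.
J5 starts after J3 ends — done with J3.
J5 starts after J4 ends — done with J4.
J6 starts after J5 ends.

J1 & J2, J3 & J4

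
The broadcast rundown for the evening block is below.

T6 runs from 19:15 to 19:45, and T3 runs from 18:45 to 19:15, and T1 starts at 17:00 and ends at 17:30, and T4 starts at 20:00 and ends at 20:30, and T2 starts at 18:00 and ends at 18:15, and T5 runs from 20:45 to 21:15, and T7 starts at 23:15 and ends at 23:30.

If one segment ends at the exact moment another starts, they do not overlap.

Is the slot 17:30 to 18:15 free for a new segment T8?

T1: ends 17:30 at or before T8 starts 17:30 → clear.
T2: starts 18:00 before T8 ends 18:15, and ends 18:15 after T8 starts 17:30 → overlap.
T3: starts 18:45 at or after T8 ends 18:15 → clear.
T6: starts 19:15 at or after T8 ends 18:15 → clear.
T4: starts 20:00 at or after T8 ends 18:15 → clear.
T5: starts 20:45 at or after T8 ends 18:15 → clear.
T7: starts 23:15 at or after T8 ends 18:15 → clear.
T8 overlaps T2.

No — it overlaps T2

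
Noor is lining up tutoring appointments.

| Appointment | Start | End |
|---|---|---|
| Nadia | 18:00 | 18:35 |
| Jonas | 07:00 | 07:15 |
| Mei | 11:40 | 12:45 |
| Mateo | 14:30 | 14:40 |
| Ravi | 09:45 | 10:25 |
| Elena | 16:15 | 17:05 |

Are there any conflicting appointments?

No

Sorted by start: Jonas, Ravi, Mei, Mateo, Elena, Nadia.
Ravi starts after Jonas ends; Jonas is clear from here.
Mei starts after Ravi ends; Ravi is clear from here.
Mateo starts after Mei ends; Mei is clear from here.
Elena starts after Mateo ends; Mateo is clear from here.
Nadia starts after Elena ends.
Every pair is clear; the schedule has no overlaps.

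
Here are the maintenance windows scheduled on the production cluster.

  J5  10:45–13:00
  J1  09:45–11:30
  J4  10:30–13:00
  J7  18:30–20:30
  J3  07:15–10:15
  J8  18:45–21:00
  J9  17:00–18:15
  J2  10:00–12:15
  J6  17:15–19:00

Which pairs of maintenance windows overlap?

Sorted by start: J3, J1, J2, J4, J5, J9, J6, J7, J8.
J1 starts before J3 ends → J3 and J1 overlap.
J2 starts before J3 ends → J3 and J2 overlap.
J4 starts after J3 ends; J3 is clear from here.
J2 starts before J1 ends → J1 and J2 overlap.
J4 starts before J1 ends → J1 and J4 overlap.
J5 starts before J1 ends → J1 and J5 overlap.
J9 starts after J1 ends; J1 is clear from here.
J4 starts before J2 ends → J2 and J4 overlap.
J5 starts before J2 ends → J2 and J5 overlap.
J9 starts after J2 ends; J2 is clear from here.
J5 starts before J4 ends → J4 and J5 overlap.
J9 starts after J4 ends; J4 is clear from here.
J9 starts after J5 ends; J5 is clear from here.
J6 starts before J9 ends → J9 and J6 overlap.
J7 starts after J9 ends; J9 is clear from here.
J7 starts before J6 ends → J6 and J7 overlap.
J8 starts before J6 ends → J6 and J8 overlap.
J8 starts before J7 ends → J7 and J8 overlap.

J1 & J2, J1 & J3, J1 & J4, J1 & J5, J2 & J3, J2 & J4, J2 & J5, J4 & J5, J6 & J7, J6 & J8, J6 & J9, J7 & J8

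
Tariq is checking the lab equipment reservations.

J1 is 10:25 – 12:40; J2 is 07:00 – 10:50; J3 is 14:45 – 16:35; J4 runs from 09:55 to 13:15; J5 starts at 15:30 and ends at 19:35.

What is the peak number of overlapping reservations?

Walk through starts and ends in time order (an end at T is processed before a start at T):
07:00 start J2 → 1
09:55 start J4 → 2
10:25 start J1 → 3
10:50 end J2 → 2
12:40 end J1 → 1
13:15 end J4 → 0
14:45 start J3 → 1
15:30 start J5 → 2
16:35 end J3 → 1
19:35 end J5 → 0
Peak is 3, at 10:25 (J1, J2, J4).

3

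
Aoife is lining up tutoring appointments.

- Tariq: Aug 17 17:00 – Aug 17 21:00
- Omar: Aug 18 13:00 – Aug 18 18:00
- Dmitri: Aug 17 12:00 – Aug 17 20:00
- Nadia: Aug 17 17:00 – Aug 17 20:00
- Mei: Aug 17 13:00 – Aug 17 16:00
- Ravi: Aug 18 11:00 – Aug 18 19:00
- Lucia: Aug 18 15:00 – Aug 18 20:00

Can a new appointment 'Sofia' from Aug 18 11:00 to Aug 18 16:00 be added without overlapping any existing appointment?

Dmitri: ends Aug 17 20:00 at or before Sofia starts Aug 18 11:00 → clear.
Mei: ends Aug 17 16:00 at or before Sofia starts Aug 18 11:00 → clear.
Tariq: ends Aug 17 21:00 at or before Sofia starts Aug 18 11:00 → clear.
Nadia: ends Aug 17 20:00 at or before Sofia starts Aug 18 11:00 → clear.
Ravi: starts Aug 18 11:00 before Sofia ends Aug 18 16:00, and ends Aug 18 19:00 after Sofia starts Aug 18 11:00 → overlap.
Omar: starts Aug 18 13:00 before Sofia ends Aug 18 16:00, and ends Aug 18 18:00 after Sofia starts Aug 18 11:00 → overlap.
Lucia: starts Aug 18 15:00 before Sofia ends Aug 18 16:00, and ends Aug 18 20:00 after Sofia starts Aug 18 11:00 → overlap.
Sofia overlaps Ravi, Omar, Lucia.

No — it overlaps Lucia, Omar, Ravi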